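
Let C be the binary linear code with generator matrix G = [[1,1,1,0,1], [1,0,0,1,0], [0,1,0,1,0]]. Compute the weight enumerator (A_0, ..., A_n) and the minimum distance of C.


Weight distribution: A_0 = 1, A_2 = 4, A_4 = 3. Minimum distance d = 2.

Enumerate all 2^3 = 8 messages m ∈ F_2^3.
For each, compute codeword c = mG in F_2^5, then tally its weight.
  m = 000 → c = 00000, weight = 0.
  m = 100 → c = 11101, weight = 4.
  m = 010 → c = 10010, weight = 2.
  m = 110 → c = 01111, weight = 4.
  m = 001 → c = 01010, weight = 2.
  m = 101 → c = 10111, weight = 4.
  m = 011 → c = 11000, weight = 2.
  m = 111 → c = 00101, weight = 2.
Tally weights:
  weight 0: 1 codewords.
  weight 2: 4 codewords.
  weight 4: 3 codewords.
Minimum distance d = smallest w > 0 with A_w > 0 = 2.
Sanity: Σ A_w = 8 = 2^3 = 8 ✓.


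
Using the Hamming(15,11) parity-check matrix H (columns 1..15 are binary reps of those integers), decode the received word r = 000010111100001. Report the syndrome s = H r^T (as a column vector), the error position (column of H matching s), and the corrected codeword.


s = (0, 1, 1, 0)^T, error position = 6, corrected codeword c = 000011111100001

Compute s = H r^T mod 2 one row at a time:
  s_1 = 1 + 1 + 1 + 0 + 0 + 0 + 0 + 1 = 4 ≡ 0 (mod 2).
  s_2 = 0 + 1 + 0 + 1 + 0 + 0 + 0 + 1 = 3 ≡ 1 (mod 2).
  s_3 = 0 + 0 + 0 + 1 + 1 + 0 + 0 + 1 = 3 ≡ 1 (mod 2).
  s_4 = 0 + 0 + 1 + 1 + 1 + 0 + 0 + 1 = 4 ≡ 0 (mod 2).
s = (0, 1, 1, 0)^T — this equals column 6 of H (binary 0110), so error is at position 6.
Correct: flip bit 6 of r = 000010111100001 to get c = 000011111100001.


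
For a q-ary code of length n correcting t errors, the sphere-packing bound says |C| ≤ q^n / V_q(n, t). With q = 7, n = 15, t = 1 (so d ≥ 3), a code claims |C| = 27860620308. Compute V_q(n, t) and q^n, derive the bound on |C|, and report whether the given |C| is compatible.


V_q(n, t) = 91, q^n = 4747561509943, Hamming bound = 52171005603, |C| = 27860620308 ≤ bound (satisfied).

Step 1: Compute V_q(n, t) = Σ_{j=0}^1 C(n, j) (q−1)^j.
  j = 0: C(15,0)·(6)^0 = 1·1 = 1.
  j = 1: C(15,1)·(6)^1 = 15·6 = 90.
  V_q(n, t) = 1 + 90 = 91.
Step 2: q^n = 7^15 = 4747561509943.
Step 3: Hamming bound ⌊q^n / V_q(n,t)⌋ = ⌊4747561509943/91⌋ = 52171005603.
Step 4: Compare |C| = 27860620308 to 52171005603: satisfied.
The claimed |C| lies below the Hamming bound.


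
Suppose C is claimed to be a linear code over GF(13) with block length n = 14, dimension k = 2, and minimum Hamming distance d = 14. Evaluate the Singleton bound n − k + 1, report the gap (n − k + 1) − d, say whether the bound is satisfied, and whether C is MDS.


Singleton RHS = n − k + 1 = 13, slack = -1, bound violated (no such code; not MDS).

Singleton bound: d ≤ n − k + 1.
Here n = 14, k = 2, so n − k + 1 = 13.
Given d = 14, check d ≤ 13: NO.
Slack = (n − k + 1) − d = -1.
The slack is negative: d = 14 exceeds n − k + 1 = 13 by 1, so the Singleton bound is violated and no linear [14, 2, 14]_13 code can exist. In particular it is not MDS (MDS requires d = n − k + 1 exactly).
Description: the claimed parameters are [14, 2, 14]_13; such a code would be impossible (violates the Singleton bound).


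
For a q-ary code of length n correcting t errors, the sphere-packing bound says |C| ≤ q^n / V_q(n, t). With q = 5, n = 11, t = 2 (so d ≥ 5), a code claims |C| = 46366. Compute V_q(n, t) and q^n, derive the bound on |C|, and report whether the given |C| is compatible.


V_q(n, t) = 925, q^n = 48828125, Hamming bound = 52787, |C| = 46366 ≤ bound (satisfied).

Step 1: Compute V_q(n, t) = Σ_{j=0}^2 C(n, j) (q−1)^j.
  j = 0: C(11,0)·(4)^0 = 1·1 = 1.
  j = 1: C(11,1)·(4)^1 = 11·4 = 44.
  j = 2: C(11,2)·(4)^2 = 55·16 = 880.
  V_q(n, t) = 1 + 44 + 880 = 925.
Step 2: q^n = 5^11 = 48828125.
Step 3: Hamming bound ⌊q^n / V_q(n,t)⌋ = ⌊48828125/925⌋ = 52787.
Step 4: Compare |C| = 46366 to 52787: satisfied.
The claimed |C| lies below the Hamming bound.


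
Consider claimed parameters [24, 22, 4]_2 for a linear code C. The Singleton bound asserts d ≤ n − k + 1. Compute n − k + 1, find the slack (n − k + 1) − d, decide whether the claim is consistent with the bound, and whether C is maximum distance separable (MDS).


Singleton RHS = n − k + 1 = 3, slack = -1, bound violated (no such code; not MDS).

Singleton bound: d ≤ n − k + 1.
Here n = 24, k = 22, so n − k + 1 = 3.
Given d = 4, check d ≤ 3: NO.
Slack = (n − k + 1) − d = -1.
The slack is negative: d = 4 exceeds n − k + 1 = 3 by 1, so the Singleton bound is violated and no linear [24, 22, 4]_2 code can exist. In particular it is not MDS (MDS requires d = n − k + 1 exactly).
Description: the claimed parameters are [24, 22, 4]_2; such a code would be impossible (violates the Singleton bound).


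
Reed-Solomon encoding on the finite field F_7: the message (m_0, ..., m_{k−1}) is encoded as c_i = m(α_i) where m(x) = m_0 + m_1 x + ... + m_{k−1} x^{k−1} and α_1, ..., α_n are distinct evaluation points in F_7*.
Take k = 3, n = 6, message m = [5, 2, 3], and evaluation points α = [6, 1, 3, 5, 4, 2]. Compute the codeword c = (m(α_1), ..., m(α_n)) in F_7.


c = [6, 3, 3, 6, 5, 0]

Message polynomial: m(x) = 5 + 2·x + 3·x^2 (mod 7).
For each evaluation point α_i, compute m(α_i) mod 7:
  α_1 = 6: Horner steps 3 → 6 → 6, so m(6) = 6.
  α_2 = 1: Horner steps 3 → 5 → 3, so m(1) = 3.
  α_3 = 3: Horner steps 3 → 4 → 3, so m(3) = 3.
  α_4 = 5: Horner steps 3 → 3 → 6, so m(5) = 6.
  α_5 = 4: Horner steps 3 → 0 → 5, so m(4) = 5.
  α_6 = 2: Horner steps 3 → 1 → 0, so m(2) = 0.
Codeword c = [6, 3, 3, 6, 5, 0] ∈ F_7^6.


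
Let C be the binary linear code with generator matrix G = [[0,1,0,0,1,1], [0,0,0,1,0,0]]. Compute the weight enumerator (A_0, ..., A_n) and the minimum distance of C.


Weight distribution: A_0 = 1, A_1 = 1, A_3 = 1, A_4 = 1. Minimum distance d = 1.

Enumerate all 2^2 = 4 messages m ∈ F_2^2.
For each, compute codeword c = mG in F_2^6, then tally its weight.
  m = 00 → c = 000000, weight = 0.
  m = 10 → c = 010011, weight = 3.
  m = 01 → c = 000100, weight = 1.
  m = 11 → c = 010111, weight = 4.
Tally weights:
  weight 0: 1 codewords.
  weight 1: 1 codewords.
  weight 3: 1 codewords.
  weight 4: 1 codewords.
Minimum distance d = smallest w > 0 with A_w > 0 = 1.
Sanity: Σ A_w = 4 = 2^2 = 4 ✓.


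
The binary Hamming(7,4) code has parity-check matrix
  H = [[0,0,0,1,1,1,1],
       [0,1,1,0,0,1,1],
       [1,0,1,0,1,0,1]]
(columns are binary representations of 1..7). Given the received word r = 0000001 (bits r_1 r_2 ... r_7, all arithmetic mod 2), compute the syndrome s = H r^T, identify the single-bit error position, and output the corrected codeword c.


s = (1, 1, 1)^T, error position = 7, corrected codeword c = 0000000

Compute s = H r^T mod 2 one row at a time:
  s_1 = 0 + 0 + 0 + 1 = 1 ≡ 1 (mod 2).
  s_2 = 0 + 0 + 0 + 1 = 1 ≡ 1 (mod 2).
  s_3 = 0 + 0 + 0 + 1 = 1 ≡ 1 (mod 2).
s = (1, 1, 1)^T — this equals column 7 of H (binary 111), so error is at position 7.
Correct: flip bit 7 of r = 0000001 to get c = 0000000.


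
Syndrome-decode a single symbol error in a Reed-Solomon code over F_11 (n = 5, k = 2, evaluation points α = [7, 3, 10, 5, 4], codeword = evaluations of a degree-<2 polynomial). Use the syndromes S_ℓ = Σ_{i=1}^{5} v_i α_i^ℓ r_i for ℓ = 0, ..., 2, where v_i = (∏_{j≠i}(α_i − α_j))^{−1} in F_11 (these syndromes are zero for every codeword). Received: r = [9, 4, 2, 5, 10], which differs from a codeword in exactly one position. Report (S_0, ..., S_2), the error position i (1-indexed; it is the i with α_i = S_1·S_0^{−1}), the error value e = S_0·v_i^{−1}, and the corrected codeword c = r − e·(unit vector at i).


S = (5, 2, 3), error at position 1, error magnitude e = 3, c = [6, 4, 2, 5, 10].

Step 1: column multipliers v_i = (∏_{j≠i}(α_i − α_j))^{−1} mod 11.
  i = 1 (α = 7): (7−3)(7−10)(7−5)(7−4) = 4·(−3)·2·3 = −72 ≡ 5, so v_1 = 5^{−1} = 9 (mod 11).
  i = 2 (α = 3): (3−7)(3−10)(3−5)(3−4) = (−4)·(−7)·(−2)·(−1) = 56 ≡ 1, so v_2 = 1^{−1} = 1 (mod 11).
  i = 3 (α = 10): (10−7)(10−3)(10−5)(10−4) = 3·7·5·6 = 630 ≡ 3, so v_3 = 3^{−1} = 4 (mod 11).
  i = 4 (α = 5): (5−7)(5−3)(5−10)(5−4) = (−2)·2·(−5)·1 = 20 ≡ 9, so v_4 = 9^{−1} = 5 (mod 11).
  i = 5 (α = 4): (4−7)(4−3)(4−10)(4−5) = (−3)·1·(−6)·(−1) = −18 ≡ 4, so v_5 = 4^{−1} = 3 (mod 11).
  v = [9, 1, 4, 5, 3].
Step 2: syndromes of r = [9, 4, 2, 5, 10] (all sums mod 11).
  S_0 = Σ v_i r_i = 9·9 + 1·4 + 4·2 + 5·5 + 3·10 = 148 ≡ 5.
  S_1 = Σ v_i α_i r_i = 9·7·9 + 1·3·4 + 4·10·2 + 5·5·5 + 3·4·10 = 904 ≡ 2.
  α_i^2 mod 11 = [5, 9, 1, 3, 5].
  S_2 = Σ v_i α_i^2 r_i = 9·5·9 + 1·9·4 + 4·1·2 + 5·3·5 + 3·5·10 = 674 ≡ 3.
  S = (5, 2, 3) ≠ 0, so r is not a codeword (an error is present).
Step 3: locate the error. For a single error e at position i, S_ℓ = v_i·e·α_i^ℓ, so α_err = S_1/S_0.
  S_0^{−1} = 5^{−1} = 9 (mod 11), so α_err = 2·9 = 18 ≡ 7 = α_1. Error position i = 1.
  Consistency check: S_2/S_1 = 3·6 = 18 ≡ 7 = α_err ✓ (single-error assumption holds).
Step 4: error magnitude e = S_0/v_1 = S_0·∏_{j≠1}(α_1 − α_j) = 5·5 = 25 ≡ 3 (mod 11).
Step 5: correct position 1: c_1 = r_1 − e = 9 − 3 ≡ 6 (mod 11). Hence c = [6, 4, 2, 5, 10].
  Check: interpolating c through the α_i gives m(x) = 8 + 6·x (degree < 2) with m(α_i) = c_i for every i, so c is indeed a codeword.


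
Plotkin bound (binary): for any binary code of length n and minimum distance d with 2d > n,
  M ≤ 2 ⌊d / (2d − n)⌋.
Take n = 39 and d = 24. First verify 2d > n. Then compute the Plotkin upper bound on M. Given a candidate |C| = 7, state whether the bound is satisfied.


Plotkin bound M ≤ 4; given |C| = 7 > bound (violated).

Check applicability: 2d = 48, n = 39.
2d − n = 9 > 0, so Plotkin applies.
Compute d/(2d−n) = 24/9 ≈ 2.6667.
⌊d/(2d−n)⌋ = 2.
Plotkin bound: M ≤ 2·2 = 4.
Given |C| = 7, check: VIOLATED.
This |C| is above the Plotkin bound, so no binary code with n = 39, d = 24 and 7 codewords exists.


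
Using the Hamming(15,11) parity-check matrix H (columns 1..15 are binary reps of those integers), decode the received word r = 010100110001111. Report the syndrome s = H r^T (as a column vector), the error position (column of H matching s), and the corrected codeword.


s = (1, 0, 0, 1)^T, error position = 9, corrected codeword c = 010100111001111

Compute s = H r^T mod 2 one row at a time:
  s_1 = 1 + 0 + 0 + 0 + 1 + 1 + 1 + 1 = 5 ≡ 1 (mod 2).
  s_2 = 1 + 0 + 0 + 1 + 1 + 1 + 1 + 1 = 6 ≡ 0 (mod 2).
  s_3 = 1 + 0 + 0 + 1 + 0 + 0 + 1 + 1 = 4 ≡ 0 (mod 2).
  s_4 = 0 + 0 + 0 + 1 + 0 + 0 + 1 + 1 = 3 ≡ 1 (mod 2).
s = (1, 0, 0, 1)^T — this equals column 9 of H (binary 1001), so error is at position 9.
Correct: flip bit 9 of r = 010100110001111 to get c = 010100111001111.


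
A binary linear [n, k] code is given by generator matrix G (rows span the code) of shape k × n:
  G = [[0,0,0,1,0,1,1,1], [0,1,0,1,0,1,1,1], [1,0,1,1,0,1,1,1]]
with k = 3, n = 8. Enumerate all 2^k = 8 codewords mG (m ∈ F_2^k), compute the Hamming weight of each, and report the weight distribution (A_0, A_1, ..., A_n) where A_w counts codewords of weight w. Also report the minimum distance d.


Weight distribution: A_0 = 1, A_1 = 1, A_2 = 1, A_3 = 1, A_4 = 1, A_5 = 1, A_6 = 1, A_7 = 1. Minimum distance d = 1.

Enumerate all 2^3 = 8 messages m ∈ F_2^3.
For each, compute codeword c = mG in F_2^8, then tally its weight.
  m = 000 → c = 00000000, weight = 0.
  m = 100 → c = 00010111, weight = 4.
  m = 010 → c = 01010111, weight = 5.
  m = 110 → c = 01000000, weight = 1.
  m = 001 → c = 10110111, weight = 6.
  m = 101 → c = 10100000, weight = 2.
  m = 011 → c = 11100000, weight = 3.
  m = 111 → c = 11110111, weight = 7.
Tally weights:
  weight 0: 1 codewords.
  weight 1: 1 codewords.
  weight 2: 1 codewords.
  weight 3: 1 codewords.
  weight 4: 1 codewords.
  weight 5: 1 codewords.
  weight 6: 1 codewords.
  weight 7: 1 codewords.
Minimum distance d = smallest w > 0 with A_w > 0 = 1.
Sanity: Σ A_w = 8 = 2^3 = 8 ✓.


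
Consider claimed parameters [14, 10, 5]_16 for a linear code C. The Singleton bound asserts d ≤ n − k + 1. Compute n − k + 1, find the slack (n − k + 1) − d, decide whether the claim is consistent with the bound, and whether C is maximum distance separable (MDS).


Singleton RHS = n − k + 1 = 5, slack = 0, bound satisfied, MDS.

Singleton bound: d ≤ n − k + 1.
Here n = 14, k = 10, so n − k + 1 = 5.
Given d = 5, check d ≤ 5: YES.
Slack = (n − k + 1) − d = 0.
The code is MDS (slack = 0).
Description: the claimed parameters are [14, 10, 5]_16; such a code would be MDS (meets Singleton bound).


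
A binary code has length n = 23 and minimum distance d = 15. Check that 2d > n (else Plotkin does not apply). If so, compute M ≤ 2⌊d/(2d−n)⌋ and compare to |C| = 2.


Plotkin bound M ≤ 4; given |C| = 2 ≤ bound (satisfied).

Check applicability: 2d = 30, n = 23.
2d − n = 7 > 0, so Plotkin applies.
Compute d/(2d−n) = 15/7 ≈ 2.1429.
⌊d/(2d−n)⌋ = 2.
Plotkin bound: M ≤ 2·2 = 4.
Given |C| = 2, check: satisfied.
This |C| is below the Plotkin bound.


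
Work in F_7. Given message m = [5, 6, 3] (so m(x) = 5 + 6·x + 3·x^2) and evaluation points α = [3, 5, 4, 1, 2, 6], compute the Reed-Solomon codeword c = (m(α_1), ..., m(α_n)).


c = [1, 5, 0, 0, 1, 2]

Message polynomial: m(x) = 5 + 6·x + 3·x^2 (mod 7).
For each evaluation point α_i, compute m(α_i) mod 7:
  α_1 = 3: Horner steps 3 → 1 → 1, so m(3) = 1.
  α_2 = 5: Horner steps 3 → 0 → 5, so m(5) = 5.
  α_3 = 4: Horner steps 3 → 4 → 0, so m(4) = 0.
  α_4 = 1: Horner steps 3 → 2 → 0, so m(1) = 0.
  α_5 = 2: Horner steps 3 → 5 → 1, so m(2) = 1.
  α_6 = 6: Horner steps 3 → 3 → 2, so m(6) = 2.
Codeword c = [1, 5, 0, 0, 1, 2] ∈ F_7^6.


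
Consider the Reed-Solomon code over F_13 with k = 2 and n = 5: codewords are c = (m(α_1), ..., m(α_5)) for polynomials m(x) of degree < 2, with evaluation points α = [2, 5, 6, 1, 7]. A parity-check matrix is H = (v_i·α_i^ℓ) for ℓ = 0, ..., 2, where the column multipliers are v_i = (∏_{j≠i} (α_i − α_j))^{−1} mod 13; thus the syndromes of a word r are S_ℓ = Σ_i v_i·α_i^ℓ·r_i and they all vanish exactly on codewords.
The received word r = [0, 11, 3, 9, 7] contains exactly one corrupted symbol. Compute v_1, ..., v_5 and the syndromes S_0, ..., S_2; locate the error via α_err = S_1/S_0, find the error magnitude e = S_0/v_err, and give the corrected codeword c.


S = (7, 9, 6), error at position 2, error magnitude e = 12, c = [0, 12, 3, 9, 7].

Step 1: column multipliers v_i = (∏_{j≠i}(α_i − α_j))^{−1} mod 13.
  i = 1 (α = 2): (2−5)(2−6)(2−1)(2−7) = (−3)·(−4)·1·(−5) = −60 ≡ 5, so v_1 = 5^{−1} = 8 (mod 13).
  i = 2 (α = 5): (5−2)(5−6)(5−1)(5−7) = 3·(−1)·4·(−2) = 24 ≡ 11, so v_2 = 11^{−1} = 6 (mod 13).
  i = 3 (α = 6): (6−2)(6−5)(6−1)(6−7) = 4·1·5·(−1) = −20 ≡ 6, so v_3 = 6^{−1} = 11 (mod 13).
  i = 4 (α = 1): (1−2)(1−5)(1−6)(1−7) = (−1)·(−4)·(−5)·(−6) = 120 ≡ 3, so v_4 = 3^{−1} = 9 (mod 13).
  i = 5 (α = 7): (7−2)(7−5)(7−6)(7−1) = 5·2·1·6 = 60 ≡ 8, so v_5 = 8^{−1} = 5 (mod 13).
  v = [8, 6, 11, 9, 5].
Step 2: syndromes of r = [0, 11, 3, 9, 7] (all sums mod 13).
  S_0 = Σ v_i r_i = 8·0 + 6·11 + 11·3 + 9·9 + 5·7 = 215 ≡ 7.
  S_1 = Σ v_i α_i r_i = 8·2·0 + 6·5·11 + 11·6·3 + 9·1·9 + 5·7·7 = 854 ≡ 9.
  α_i^2 mod 13 = [4, 12, 10, 1, 10].
  S_2 = Σ v_i α_i^2 r_i = 8·4·0 + 6·12·11 + 11·10·3 + 9·1·9 + 5·10·7 = 1553 ≡ 6.
  S = (7, 9, 6) ≠ 0, so r is not a codeword (an error is present).
Step 3: locate the error. For a single error e at position i, S_ℓ = v_i·e·α_i^ℓ, so α_err = S_1/S_0.
  S_0^{−1} = 7^{−1} = 2 (mod 13), so α_err = 9·2 = 18 ≡ 5 = α_2. Error position i = 2.
  Consistency check: S_2/S_1 = 6·3 = 18 ≡ 5 = α_err ✓ (single-error assumption holds).
Step 4: error magnitude e = S_0/v_2 = S_0·∏_{j≠2}(α_2 − α_j) = 7·11 = 77 ≡ 12 (mod 13).
Step 5: correct position 2: c_2 = r_2 − e = 11 − 12 ≡ 12 (mod 13). Hence c = [0, 12, 3, 9, 7].
  Check: interpolating c through the α_i gives m(x) = 5 + 4·x (degree < 2) with m(α_i) = c_i for every i, so c is indeed a codeword.


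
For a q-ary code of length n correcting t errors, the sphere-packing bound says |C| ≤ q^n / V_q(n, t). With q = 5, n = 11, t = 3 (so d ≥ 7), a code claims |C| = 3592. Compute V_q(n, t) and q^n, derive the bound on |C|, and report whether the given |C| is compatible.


V_q(n, t) = 11485, q^n = 48828125, Hamming bound = 4251, |C| = 3592 ≤ bound (satisfied).

Step 1: Compute V_q(n, t) = Σ_{j=0}^3 C(n, j) (q−1)^j.
  j = 0: C(11,0)·(4)^0 = 1·1 = 1.
  j = 1: C(11,1)·(4)^1 = 11·4 = 44.
  j = 2: C(11,2)·(4)^2 = 55·16 = 880.
  j = 3: C(11,3)·(4)^3 = 165·64 = 10560.
  V_q(n, t) = 1 + 44 + 880 + 10560 = 11485.
Step 2: q^n = 5^11 = 48828125.
Step 3: Hamming bound ⌊q^n / V_q(n,t)⌋ = ⌊48828125/11485⌋ = 4251.
Step 4: Compare |C| = 3592 to 4251: satisfied.
The claimed |C| lies below the Hamming bound.


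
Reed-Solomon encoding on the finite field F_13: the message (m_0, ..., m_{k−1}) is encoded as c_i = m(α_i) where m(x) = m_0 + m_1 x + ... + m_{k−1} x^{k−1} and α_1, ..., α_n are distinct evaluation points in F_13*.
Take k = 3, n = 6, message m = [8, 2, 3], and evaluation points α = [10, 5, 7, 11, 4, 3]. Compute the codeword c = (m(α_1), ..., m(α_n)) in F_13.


c = [3, 2, 0, 3, 12, 2]

Message polynomial: m(x) = 8 + 2·x + 3·x^2 (mod 13).
For each evaluation point α_i, compute m(α_i) mod 13:
  α_1 = 10: Horner steps 3 → 6 → 3, so m(10) = 3.
  α_2 = 5: Horner steps 3 → 4 → 2, so m(5) = 2.
  α_3 = 7: Horner steps 3 → 10 → 0, so m(7) = 0.
  α_4 = 11: Horner steps 3 → 9 → 3, so m(11) = 3.
  α_5 = 4: Horner steps 3 → 1 → 12, so m(4) = 12.
  α_6 = 3: Horner steps 3 → 11 → 2, so m(3) = 2.
Codeword c = [3, 2, 0, 3, 12, 2] ∈ F_13^6.


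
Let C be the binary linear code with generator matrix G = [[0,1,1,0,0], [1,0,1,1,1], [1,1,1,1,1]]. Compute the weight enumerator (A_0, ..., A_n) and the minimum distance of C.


Weight distribution: A_0 = 1, A_1 = 2, A_2 = 1, A_3 = 1, A_4 = 2, A_5 = 1. Minimum distance d = 1.

Enumerate all 2^3 = 8 messages m ∈ F_2^3.
For each, compute codeword c = mG in F_2^5, then tally its weight.
  m = 000 → c = 00000, weight = 0.
  m = 100 → c = 01100, weight = 2.
  m = 010 → c = 10111, weight = 4.
  m = 110 → c = 11011, weight = 4.
  m = 001 → c = 11111, weight = 5.
  m = 101 → c = 10011, weight = 3.
  m = 011 → c = 01000, weight = 1.
  m = 111 → c = 00100, weight = 1.
Tally weights:
  weight 0: 1 codewords.
  weight 1: 2 codewords.
  weight 2: 1 codewords.
  weight 3: 1 codewords.
  weight 4: 2 codewords.
  weight 5: 1 codewords.
Minimum distance d = smallest w > 0 with A_w > 0 = 1.
Sanity: Σ A_w = 8 = 2^3 = 8 ✓.


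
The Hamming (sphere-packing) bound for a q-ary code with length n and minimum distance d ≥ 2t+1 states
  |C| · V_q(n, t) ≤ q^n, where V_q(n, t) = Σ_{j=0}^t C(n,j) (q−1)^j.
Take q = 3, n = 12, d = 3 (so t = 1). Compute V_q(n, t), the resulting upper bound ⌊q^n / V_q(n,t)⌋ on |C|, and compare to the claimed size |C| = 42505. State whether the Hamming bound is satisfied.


V_q(n, t) = 25, q^n = 531441, Hamming bound = 21257, |C| = 42505 > bound (violated).

Step 1: Compute V_q(n, t) = Σ_{j=0}^1 C(n, j) (q−1)^j.
  j = 0: C(12,0)·(2)^0 = 1·1 = 1.
  j = 1: C(12,1)·(2)^1 = 12·2 = 24.
  V_q(n, t) = 1 + 24 = 25.
Step 2: q^n = 3^12 = 531441.
Step 3: Hamming bound ⌊q^n / V_q(n,t)⌋ = ⌊531441/25⌋ = 21257.
Step 4: Compare |C| = 42505 to 21257: violated.
The claimed |C| lies above the Hamming bound, so no 3-ary code of length 12 with d ≥ 3 can have 42505 codewords.


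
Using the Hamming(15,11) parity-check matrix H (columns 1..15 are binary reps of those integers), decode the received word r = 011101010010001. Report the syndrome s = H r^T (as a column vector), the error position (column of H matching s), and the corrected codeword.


s = (1, 1, 1, 1)^T, error position = 15, corrected codeword c = 011101010010000

Compute s = H r^T mod 2 one row at a time:
  s_1 = 1 + 0 + 0 + 1 + 0 + 0 + 0 + 1 = 3 ≡ 1 (mod 2).
  s_2 = 1 + 0 + 1 + 0 + 0 + 0 + 0 + 1 = 3 ≡ 1 (mod 2).
  s_3 = 1 + 1 + 1 + 0 + 0 + 1 + 0 + 1 = 5 ≡ 1 (mod 2).
  s_4 = 0 + 1 + 0 + 0 + 0 + 1 + 0 + 1 = 3 ≡ 1 (mod 2).
s = (1, 1, 1, 1)^T — this equals column 15 of H (binary 1111), so error is at position 15.
Correct: flip bit 15 of r = 011101010010001 to get c = 011101010010000.


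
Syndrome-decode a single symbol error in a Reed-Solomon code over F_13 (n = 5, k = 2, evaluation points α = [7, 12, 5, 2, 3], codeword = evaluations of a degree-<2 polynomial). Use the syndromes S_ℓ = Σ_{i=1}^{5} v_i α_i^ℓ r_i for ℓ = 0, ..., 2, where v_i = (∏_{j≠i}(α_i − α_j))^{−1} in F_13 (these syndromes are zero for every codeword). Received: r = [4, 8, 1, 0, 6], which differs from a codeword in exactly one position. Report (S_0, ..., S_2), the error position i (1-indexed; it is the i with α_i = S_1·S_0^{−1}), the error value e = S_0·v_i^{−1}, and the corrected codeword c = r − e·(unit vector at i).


S = (8, 1, 5), error at position 3, error magnitude e = 9, c = [4, 8, 5, 0, 6].

Step 1: column multipliers v_i = (∏_{j≠i}(α_i − α_j))^{−1} mod 13.
  i = 1 (α = 7): (7−12)(7−5)(7−2)(7−3) = (−5)·2·5·4 = −200 ≡ 8, so v_1 = 8^{−1} = 5 (mod 13).
  i = 2 (α = 12): (12−7)(12−5)(12−2)(12−3) = 5·7·10·9 = 3150 ≡ 4, so v_2 = 4^{−1} = 10 (mod 13).
  i = 3 (α = 5): (5−7)(5−12)(5−2)(5−3) = (−2)·(−7)·3·2 = 84 ≡ 6, so v_3 = 6^{−1} = 11 (mod 13).
  i = 4 (α = 2): (2−7)(2−12)(2−5)(2−3) = (−5)·(−10)·(−3)·(−1) = 150 ≡ 7, so v_4 = 7^{−1} = 2 (mod 13).
  i = 5 (α = 3): (3−7)(3−12)(3−5)(3−2) = (−4)·(−9)·(−2)·1 = −72 ≡ 6, so v_5 = 6^{−1} = 11 (mod 13).
  v = [5, 10, 11, 2, 11].
Step 2: syndromes of r = [4, 8, 1, 0, 6] (all sums mod 13).
  S_0 = Σ v_i r_i = 5·4 + 10·8 + 11·1 + 2·0 + 11·6 = 177 ≡ 8.
  S_1 = Σ v_i α_i r_i = 5·7·4 + 10·12·8 + 11·5·1 + 2·2·0 + 11·3·6 = 1353 ≡ 1.
  α_i^2 mod 13 = [10, 1, 12, 4, 9].
  S_2 = Σ v_i α_i^2 r_i = 5·10·4 + 10·1·8 + 11·12·1 + 2·4·0 + 11·9·6 = 1006 ≡ 5.
  S = (8, 1, 5) ≠ 0, so r is not a codeword (an error is present).
Step 3: locate the error. For a single error e at position i, S_ℓ = v_i·e·α_i^ℓ, so α_err = S_1/S_0.
  S_0^{−1} = 8^{−1} = 5 (mod 13), so α_err = 1·5 = 5 ≡ 5 = α_3. Error position i = 3.
  Consistency check: S_2/S_1 = 5·1 = 5 ≡ 5 = α_err ✓ (single-error assumption holds).
Step 4: error magnitude e = S_0/v_3 = S_0·∏_{j≠3}(α_3 − α_j) = 8·6 = 48 ≡ 9 (mod 13).
Step 5: correct position 3: c_3 = r_3 − e = 1 − 9 ≡ 5 (mod 13). Hence c = [4, 8, 5, 0, 6].
  Check: interpolating c through the α_i gives m(x) = 1 + 6·x (degree < 2) with m(α_i) = c_i for every i, so c is indeed a codeword.


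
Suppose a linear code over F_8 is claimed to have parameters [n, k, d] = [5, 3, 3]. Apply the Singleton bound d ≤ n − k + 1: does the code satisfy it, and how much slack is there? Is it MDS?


Singleton RHS = n − k + 1 = 3, slack = 0, bound satisfied, MDS.

Singleton bound: d ≤ n − k + 1.
Here n = 5, k = 3, so n − k + 1 = 3.
Given d = 3, check d ≤ 3: YES.
Slack = (n − k + 1) − d = 0.
The code is MDS (slack = 0).
Description: the claimed parameters are [5, 3, 3]_8; such a code would be MDS (meets Singleton bound).


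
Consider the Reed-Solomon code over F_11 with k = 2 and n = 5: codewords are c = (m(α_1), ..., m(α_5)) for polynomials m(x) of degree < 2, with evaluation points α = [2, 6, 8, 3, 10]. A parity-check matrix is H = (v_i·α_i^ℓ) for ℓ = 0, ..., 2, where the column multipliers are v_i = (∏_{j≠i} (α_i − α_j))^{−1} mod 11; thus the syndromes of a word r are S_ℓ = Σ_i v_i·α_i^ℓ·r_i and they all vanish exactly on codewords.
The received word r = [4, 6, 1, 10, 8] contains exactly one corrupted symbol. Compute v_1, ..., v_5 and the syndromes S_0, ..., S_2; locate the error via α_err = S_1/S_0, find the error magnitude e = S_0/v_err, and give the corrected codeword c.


S = (5, 7, 1), error at position 3, error magnitude e = 5, c = [4, 6, 7, 10, 8].

Step 1: column multipliers v_i = (∏_{j≠i}(α_i − α_j))^{−1} mod 11.
  i = 1 (α = 2): (2−6)(2−8)(2−3)(2−10) = (−4)·(−6)·(−1)·(−8) = 192 ≡ 5, so v_1 = 5^{−1} = 9 (mod 11).
  i = 2 (α = 6): (6−2)(6−8)(6−3)(6−10) = 4·(−2)·3·(−4) = 96 ≡ 8, so v_2 = 8^{−1} = 7 (mod 11).
  i = 3 (α = 8): (8−2)(8−6)(8−3)(8−10) = 6·2·5·(−2) = −120 ≡ 1, so v_3 = 1^{−1} = 1 (mod 11).
  i = 4 (α = 3): (3−2)(3−6)(3−8)(3−10) = 1·(−3)·(−5)·(−7) = −105 ≡ 5, so v_4 = 5^{−1} = 9 (mod 11).
  i = 5 (α = 10): (10−2)(10−6)(10−8)(10−3) = 8·4·2·7 = 448 ≡ 8, so v_5 = 8^{−1} = 7 (mod 11).
  v = [9, 7, 1, 9, 7].
Step 2: syndromes of r = [4, 6, 1, 10, 8] (all sums mod 11).
  S_0 = Σ v_i r_i = 9·4 + 7·6 + 1·1 + 9·10 + 7·8 = 225 ≡ 5.
  S_1 = Σ v_i α_i r_i = 9·2·4 + 7·6·6 + 1·8·1 + 9·3·10 + 7·10·8 = 1162 ≡ 7.
  α_i^2 mod 11 = [4, 3, 9, 9, 1].
  S_2 = Σ v_i α_i^2 r_i = 9·4·4 + 7·3·6 + 1·9·1 + 9·9·10 + 7·1·8 = 1145 ≡ 1.
  S = (5, 7, 1) ≠ 0, so r is not a codeword (an error is present).
Step 3: locate the error. For a single error e at position i, S_ℓ = v_i·e·α_i^ℓ, so α_err = S_1/S_0.
  S_0^{−1} = 5^{−1} = 9 (mod 11), so α_err = 7·9 = 63 ≡ 8 = α_3. Error position i = 3.
  Consistency check: S_2/S_1 = 1·8 = 8 ≡ 8 = α_err ✓ (single-error assumption holds).
Step 4: error magnitude e = S_0/v_3 = S_0·∏_{j≠3}(α_3 − α_j) = 5·1 = 5 ≡ 5 (mod 11).
Step 5: correct position 3: c_3 = r_3 − e = 1 − 5 ≡ 7 (mod 11). Hence c = [4, 6, 7, 10, 8].
  Check: interpolating c through the α_i gives m(x) = 3 + 6·x (degree < 2) with m(α_i) = c_i for every i, so c is indeed a codeword.


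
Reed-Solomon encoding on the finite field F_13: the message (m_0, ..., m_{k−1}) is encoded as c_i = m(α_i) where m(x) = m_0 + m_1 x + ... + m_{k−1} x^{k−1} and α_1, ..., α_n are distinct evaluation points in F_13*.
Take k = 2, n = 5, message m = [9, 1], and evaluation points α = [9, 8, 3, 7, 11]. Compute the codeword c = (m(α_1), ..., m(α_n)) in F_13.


c = [5, 4, 12, 3, 7]

Message polynomial: m(x) = 9 + 1·x (mod 13).
For each evaluation point α_i, compute m(α_i) mod 13:
  α_1 = 9: Horner steps 1 → 5, so m(9) = 5.
  α_2 = 8: Horner steps 1 → 4, so m(8) = 4.
  α_3 = 3: Horner steps 1 → 12, so m(3) = 12.
  α_4 = 7: Horner steps 1 → 3, so m(7) = 3.
  α_5 = 11: Horner steps 1 → 7, so m(11) = 7.
Codeword c = [5, 4, 12, 3, 7] ∈ F_13^5.


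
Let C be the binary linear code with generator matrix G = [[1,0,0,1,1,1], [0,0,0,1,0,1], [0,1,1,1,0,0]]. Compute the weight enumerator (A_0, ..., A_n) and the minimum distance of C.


Weight distribution: A_0 = 1, A_2 = 2, A_3 = 2, A_4 = 1, A_5 = 2. Minimum distance d = 2.

Enumerate all 2^3 = 8 messages m ∈ F_2^3.
For each, compute codeword c = mG in F_2^6, then tally its weight.
  m = 000 → c = 000000, weight = 0.
  m = 100 → c = 100111, weight = 4.
  m = 010 → c = 000101, weight = 2.
  m = 110 → c = 100010, weight = 2.
  m = 001 → c = 011100, weight = 3.
  m = 101 → c = 111011, weight = 5.
  m = 011 → c = 011001, weight = 3.
  m = 111 → c = 111110, weight = 5.
Tally weights:
  weight 0: 1 codewords.
  weight 2: 2 codewords.
  weight 3: 2 codewords.
  weight 4: 1 codewords.
  weight 5: 2 codewords.
Minimum distance d = smallest w > 0 with A_w > 0 = 2.
Sanity: Σ A_w = 8 = 2^3 = 8 ✓.


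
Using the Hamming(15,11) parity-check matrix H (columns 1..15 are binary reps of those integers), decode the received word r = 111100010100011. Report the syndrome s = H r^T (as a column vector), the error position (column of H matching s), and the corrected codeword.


s = (0, 1, 1, 1)^T, error position = 7, corrected codeword c = 111100110100011

Compute s = H r^T mod 2 one row at a time:
  s_1 = 1 + 0 + 1 + 0 + 0 + 0 + 1 + 1 = 4 ≡ 0 (mod 2).
  s_2 = 1 + 0 + 0 + 0 + 0 + 0 + 1 + 1 = 3 ≡ 1 (mod 2).
  s_3 = 1 + 1 + 0 + 0 + 1 + 0 + 1 + 1 = 5 ≡ 1 (mod 2).
  s_4 = 1 + 1 + 0 + 0 + 0 + 0 + 0 + 1 = 3 ≡ 1 (mod 2).
s = (0, 1, 1, 1)^T — this equals column 7 of H (binary 0111), so error is at position 7.
Correct: flip bit 7 of r = 111100010100011 to get c = 111100110100011.


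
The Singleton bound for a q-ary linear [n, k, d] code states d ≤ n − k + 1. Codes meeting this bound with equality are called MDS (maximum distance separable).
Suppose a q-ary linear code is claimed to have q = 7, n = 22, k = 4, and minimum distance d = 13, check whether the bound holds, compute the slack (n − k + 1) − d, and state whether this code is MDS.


Singleton RHS = n − k + 1 = 19, slack = 6, bound satisfied, not MDS.

Singleton bound: d ≤ n − k + 1.
Here n = 22, k = 4, so n − k + 1 = 19.
Given d = 13, check d ≤ 19: YES.
Slack = (n − k + 1) − d = 6.
The code is NOT MDS (slack = 6 > 0).
Description: the claimed parameters are [22, 4, 13]_7; such a code would be non-MDS.


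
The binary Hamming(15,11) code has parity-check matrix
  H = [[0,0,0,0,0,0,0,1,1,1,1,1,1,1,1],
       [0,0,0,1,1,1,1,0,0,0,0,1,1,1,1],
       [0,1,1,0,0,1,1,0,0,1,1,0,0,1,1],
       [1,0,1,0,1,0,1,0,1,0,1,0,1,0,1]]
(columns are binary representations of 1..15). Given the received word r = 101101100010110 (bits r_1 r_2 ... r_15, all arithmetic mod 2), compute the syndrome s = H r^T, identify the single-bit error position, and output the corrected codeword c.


s = (1, 1, 1, 1)^T, error position = 15, corrected codeword c = 101101100010111

Compute s = H r^T mod 2 one row at a time:
  s_1 = 0 + 0 + 0 + 1 + 0 + 1 + 1 + 0 = 3 ≡ 1 (mod 2).
  s_2 = 1 + 0 + 1 + 1 + 0 + 1 + 1 + 0 = 5 ≡ 1 (mod 2).
  s_3 = 0 + 1 + 1 + 1 + 0 + 1 + 1 + 0 = 5 ≡ 1 (mod 2).
  s_4 = 1 + 1 + 0 + 1 + 0 + 1 + 1 + 0 = 5 ≡ 1 (mod 2).
s = (1, 1, 1, 1)^T — this equals column 15 of H (binary 1111), so error is at position 15.
Correct: flip bit 15 of r = 101101100010110 to get c = 101101100010111.


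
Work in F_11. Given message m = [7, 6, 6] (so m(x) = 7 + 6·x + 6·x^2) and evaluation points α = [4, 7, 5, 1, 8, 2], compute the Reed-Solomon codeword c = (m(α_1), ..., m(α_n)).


c = [6, 2, 0, 8, 10, 10]

Message polynomial: m(x) = 7 + 6·x + 6·x^2 (mod 11).
For each evaluation point α_i, compute m(α_i) mod 11:
  α_1 = 4: Horner steps 6 → 8 → 6, so m(4) = 6.
  α_2 = 7: Horner steps 6 → 4 → 2, so m(7) = 2.
  α_3 = 5: Horner steps 6 → 3 → 0, so m(5) = 0.
  α_4 = 1: Horner steps 6 → 1 → 8, so m(1) = 8.
  α_5 = 8: Horner steps 6 → 10 → 10, so m(8) = 10.
  α_6 = 2: Horner steps 6 → 7 → 10, so m(2) = 10.
Codeword c = [6, 2, 0, 8, 10, 10] ∈ F_11^6.


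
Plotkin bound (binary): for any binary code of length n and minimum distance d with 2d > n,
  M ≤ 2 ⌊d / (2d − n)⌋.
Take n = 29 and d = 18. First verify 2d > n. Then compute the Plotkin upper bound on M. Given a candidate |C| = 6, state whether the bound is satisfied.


Plotkin bound M ≤ 4; given |C| = 6 > bound (violated).

Check applicability: 2d = 36, n = 29.
2d − n = 7 > 0, so Plotkin applies.
Compute d/(2d−n) = 18/7 ≈ 2.5714.
⌊d/(2d−n)⌋ = 2.
Plotkin bound: M ≤ 2·2 = 4.
Given |C| = 6, check: VIOLATED.
This |C| is above the Plotkin bound, so no binary code with n = 29, d = 18 and 6 codewords exists.


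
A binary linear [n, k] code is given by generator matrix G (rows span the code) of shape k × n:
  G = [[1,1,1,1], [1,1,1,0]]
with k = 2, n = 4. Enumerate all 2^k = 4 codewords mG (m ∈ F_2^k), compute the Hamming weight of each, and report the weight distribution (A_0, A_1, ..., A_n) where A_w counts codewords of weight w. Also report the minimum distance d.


Weight distribution: A_0 = 1, A_1 = 1, A_3 = 1, A_4 = 1. Minimum distance d = 1.

Enumerate all 2^2 = 4 messages m ∈ F_2^2.
For each, compute codeword c = mG in F_2^4, then tally its weight.
  m = 00 → c = 0000, weight = 0.
  m = 10 → c = 1111, weight = 4.
  m = 01 → c = 1110, weight = 3.
  m = 11 → c = 0001, weight = 1.
Tally weights:
  weight 0: 1 codewords.
  weight 1: 1 codewords.
  weight 3: 1 codewords.
  weight 4: 1 codewords.
Minimum distance d = smallest w > 0 with A_w > 0 = 1.
Sanity: Σ A_w = 4 = 2^2 = 4 ✓.


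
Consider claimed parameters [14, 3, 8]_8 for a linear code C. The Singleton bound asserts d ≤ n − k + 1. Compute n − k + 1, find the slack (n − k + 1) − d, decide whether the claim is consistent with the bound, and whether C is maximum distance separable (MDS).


Singleton RHS = n − k + 1 = 12, slack = 4, bound satisfied, not MDS.

Singleton bound: d ≤ n − k + 1.
Here n = 14, k = 3, so n − k + 1 = 12.
Given d = 8, check d ≤ 12: YES.
Slack = (n − k + 1) − d = 4.
The code is NOT MDS (slack = 4 > 0).
Description: the claimed parameters are [14, 3, 8]_8; such a code would be non-MDS.


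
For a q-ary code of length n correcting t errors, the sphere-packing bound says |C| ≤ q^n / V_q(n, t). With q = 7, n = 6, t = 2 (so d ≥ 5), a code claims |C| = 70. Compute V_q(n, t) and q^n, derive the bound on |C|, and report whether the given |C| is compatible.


V_q(n, t) = 577, q^n = 117649, Hamming bound = 203, |C| = 70 ≤ bound (satisfied).

Step 1: Compute V_q(n, t) = Σ_{j=0}^2 C(n, j) (q−1)^j.
  j = 0: C(6,0)·(6)^0 = 1·1 = 1.
  j = 1: C(6,1)·(6)^1 = 6·6 = 36.
  j = 2: C(6,2)·(6)^2 = 15·36 = 540.
  V_q(n, t) = 1 + 36 + 540 = 577.
Step 2: q^n = 7^6 = 117649.
Step 3: Hamming bound ⌊q^n / V_q(n,t)⌋ = ⌊117649/577⌋ = 203.
Step 4: Compare |C| = 70 to 203: satisfied.
The claimed |C| lies below the Hamming bound.


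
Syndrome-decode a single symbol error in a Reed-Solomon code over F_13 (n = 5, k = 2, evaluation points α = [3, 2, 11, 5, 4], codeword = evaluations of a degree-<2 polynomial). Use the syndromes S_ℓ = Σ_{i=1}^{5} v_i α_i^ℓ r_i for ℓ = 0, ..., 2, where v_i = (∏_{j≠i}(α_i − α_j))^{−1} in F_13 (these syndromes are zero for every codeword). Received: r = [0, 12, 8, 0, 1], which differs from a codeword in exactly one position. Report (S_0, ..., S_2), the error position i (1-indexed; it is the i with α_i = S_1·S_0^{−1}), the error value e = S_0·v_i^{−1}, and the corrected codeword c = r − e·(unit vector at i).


S = (8, 1, 5), error at position 4, error magnitude e = 11, c = [0, 12, 8, 2, 1].

Step 1: column multipliers v_i = (∏_{j≠i}(α_i − α_j))^{−1} mod 13.
  i = 1 (α = 3): (3−2)(3−11)(3−5)(3−4) = 1·(−8)·(−2)·(−1) = −16 ≡ 10, so v_1 = 10^{−1} = 4 (mod 13).
  i = 2 (α = 2): (2−3)(2−11)(2−5)(2−4) = (−1)·(−9)·(−3)·(−2) = 54 ≡ 2, so v_2 = 2^{−1} = 7 (mod 13).
  i = 3 (α = 11): (11−3)(11−2)(11−5)(11−4) = 8·9·6·7 = 3024 ≡ 8, so v_3 = 8^{−1} = 5 (mod 13).
  i = 4 (α = 5): (5−3)(5−2)(5−11)(5−4) = 2·3·(−6)·1 = −36 ≡ 3, so v_4 = 3^{−1} = 9 (mod 13).
  i = 5 (α = 4): (4−3)(4−2)(4−11)(4−5) = 1·2·(−7)·(−1) = 14 ≡ 1, so v_5 = 1^{−1} = 1 (mod 13).
  v = [4, 7, 5, 9, 1].
Step 2: syndromes of r = [0, 12, 8, 0, 1] (all sums mod 13).
  S_0 = Σ v_i r_i = 4·0 + 7·12 + 5·8 + 9·0 + 1·1 = 125 ≡ 8.
  S_1 = Σ v_i α_i r_i = 4·3·0 + 7·2·12 + 5·11·8 + 9·5·0 + 1·4·1 = 612 ≡ 1.
  α_i^2 mod 13 = [9, 4, 4, 12, 3].
  S_2 = Σ v_i α_i^2 r_i = 4·9·0 + 7·4·12 + 5·4·8 + 9·12·0 + 1·3·1 = 499 ≡ 5.
  S = (8, 1, 5) ≠ 0, so r is not a codeword (an error is present).
Step 3: locate the error. For a single error e at position i, S_ℓ = v_i·e·α_i^ℓ, so α_err = S_1/S_0.
  S_0^{−1} = 8^{−1} = 5 (mod 13), so α_err = 1·5 = 5 ≡ 5 = α_4. Error position i = 4.
  Consistency check: S_2/S_1 = 5·1 = 5 ≡ 5 = α_err ✓ (single-error assumption holds).
Step 4: error magnitude e = S_0/v_4 = S_0·∏_{j≠4}(α_4 − α_j) = 8·3 = 24 ≡ 11 (mod 13).
Step 5: correct position 4: c_4 = r_4 − e = 0 − 11 ≡ 2 (mod 13). Hence c = [0, 12, 8, 2, 1].
  Check: interpolating c through the α_i gives m(x) = 10 + 1·x (degree < 2) with m(α_i) = c_i for every i, so c is indeed a codeword.


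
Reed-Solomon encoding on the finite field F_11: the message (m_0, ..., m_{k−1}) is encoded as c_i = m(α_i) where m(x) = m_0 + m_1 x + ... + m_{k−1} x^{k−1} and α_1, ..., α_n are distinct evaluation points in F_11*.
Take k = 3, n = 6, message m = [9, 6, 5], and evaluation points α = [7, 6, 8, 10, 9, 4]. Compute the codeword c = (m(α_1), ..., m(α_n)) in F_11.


c = [10, 5, 3, 8, 6, 3]

Message polynomial: m(x) = 9 + 6·x + 5·x^2 (mod 11).
For each evaluation point α_i, compute m(α_i) mod 11:
  α_1 = 7: Horner steps 5 → 8 → 10, so m(7) = 10.
  α_2 = 6: Horner steps 5 → 3 → 5, so m(6) = 5.
  α_3 = 8: Horner steps 5 → 2 → 3, so m(8) = 3.
  α_4 = 10: Horner steps 5 → 1 → 8, so m(10) = 8.
  α_5 = 9: Horner steps 5 → 7 → 6, so m(9) = 6.
  α_6 = 4: Horner steps 5 → 4 → 3, so m(4) = 3.
Codeword c = [10, 5, 3, 8, 6, 3] ∈ F_11^6.


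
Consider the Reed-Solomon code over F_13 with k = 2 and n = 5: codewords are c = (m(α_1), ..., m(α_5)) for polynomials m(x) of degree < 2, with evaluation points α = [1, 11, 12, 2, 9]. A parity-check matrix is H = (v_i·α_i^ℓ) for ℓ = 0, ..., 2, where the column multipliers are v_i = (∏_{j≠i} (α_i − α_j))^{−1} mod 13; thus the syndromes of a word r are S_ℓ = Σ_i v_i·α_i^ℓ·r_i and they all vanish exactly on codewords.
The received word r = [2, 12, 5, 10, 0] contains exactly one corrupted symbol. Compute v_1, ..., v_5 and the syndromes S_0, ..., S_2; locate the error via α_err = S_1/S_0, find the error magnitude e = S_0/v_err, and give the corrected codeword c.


S = (7, 7, 7), error at position 1, error magnitude e = 11, c = [4, 12, 5, 10, 0].

Step 1: column multipliers v_i = (∏_{j≠i}(α_i − α_j))^{−1} mod 13.
  i = 1 (α = 1): (1−11)(1−12)(1−2)(1−9) = (−10)·(−11)·(−1)·(−8) = 880 ≡ 9, so v_1 = 9^{−1} = 3 (mod 13).
  i = 2 (α = 11): (11−1)(11−12)(11−2)(11−9) = 10·(−1)·9·2 = −180 ≡ 2, so v_2 = 2^{−1} = 7 (mod 13).
  i = 3 (α = 12): (12−1)(12−11)(12−2)(12−9) = 11·1·10·3 = 330 ≡ 5, so v_3 = 5^{−1} = 8 (mod 13).
  i = 4 (α = 2): (2−1)(2−11)(2−12)(2−9) = 1·(−9)·(−10)·(−7) = −630 ≡ 7, so v_4 = 7^{−1} = 2 (mod 13).
  i = 5 (α = 9): (9−1)(9−11)(9−12)(9−2) = 8·(−2)·(−3)·7 = 336 ≡ 11, so v_5 = 11^{−1} = 6 (mod 13).
  v = [3, 7, 8, 2, 6].
Step 2: syndromes of r = [2, 12, 5, 10, 0] (all sums mod 13).
  S_0 = Σ v_i r_i = 3·2 + 7·12 + 8·5 + 2·10 + 6·0 = 150 ≡ 7.
  S_1 = Σ v_i α_i r_i = 3·1·2 + 7·11·12 + 8·12·5 + 2·2·10 + 6·9·0 = 1450 ≡ 7.
  α_i^2 mod 13 = [1, 4, 1, 4, 3].
  S_2 = Σ v_i α_i^2 r_i = 3·1·2 + 7·4·12 + 8·1·5 + 2·4·10 + 6·3·0 = 462 ≡ 7.
  S = (7, 7, 7) ≠ 0, so r is not a codeword (an error is present).
Step 3: locate the error. For a single error e at position i, S_ℓ = v_i·e·α_i^ℓ, so α_err = S_1/S_0.
  S_0^{−1} = 7^{−1} = 2 (mod 13), so α_err = 7·2 = 14 ≡ 1 = α_1. Error position i = 1.
  Consistency check: S_2/S_1 = 7·2 = 14 ≡ 1 = α_err ✓ (single-error assumption holds).
Step 4: error magnitude e = S_0/v_1 = S_0·∏_{j≠1}(α_1 − α_j) = 7·9 = 63 ≡ 11 (mod 13).
Step 5: correct position 1: c_1 = r_1 − e = 2 − 11 ≡ 4 (mod 13). Hence c = [4, 12, 5, 10, 0].
  Check: interpolating c through the α_i gives m(x) = 11 + 6·x (degree < 2) with m(α_i) = c_i for every i, so c is indeed a codeword.


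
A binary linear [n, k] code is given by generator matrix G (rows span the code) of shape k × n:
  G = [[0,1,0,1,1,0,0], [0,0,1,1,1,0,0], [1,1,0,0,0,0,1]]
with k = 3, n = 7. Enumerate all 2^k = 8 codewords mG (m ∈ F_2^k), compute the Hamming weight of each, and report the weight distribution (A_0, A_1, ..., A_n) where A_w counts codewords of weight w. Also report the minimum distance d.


Weight distribution: A_0 = 1, A_2 = 1, A_3 = 4, A_4 = 1, A_6 = 1. Minimum distance d = 2.

Enumerate all 2^3 = 8 messages m ∈ F_2^3.
For each, compute codeword c = mG in F_2^7, then tally its weight.
  m = 000 → c = 0000000, weight = 0.
  m = 100 → c = 0101100, weight = 3.
  m = 010 → c = 0011100, weight = 3.
  m = 110 → c = 0110000, weight = 2.
  m = 001 → c = 1100001, weight = 3.
  m = 101 → c = 1001101, weight = 4.
  m = 011 → c = 1111101, weight = 6.
  m = 111 → c = 1010001, weight = 3.
Tally weights:
  weight 0: 1 codewords.
  weight 2: 1 codewords.
  weight 3: 4 codewords.
  weight 4: 1 codewords.
  weight 6: 1 codewords.
Minimum distance d = smallest w > 0 with A_w > 0 = 2.
Sanity: Σ A_w = 8 = 2^3 = 8 ✓.
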